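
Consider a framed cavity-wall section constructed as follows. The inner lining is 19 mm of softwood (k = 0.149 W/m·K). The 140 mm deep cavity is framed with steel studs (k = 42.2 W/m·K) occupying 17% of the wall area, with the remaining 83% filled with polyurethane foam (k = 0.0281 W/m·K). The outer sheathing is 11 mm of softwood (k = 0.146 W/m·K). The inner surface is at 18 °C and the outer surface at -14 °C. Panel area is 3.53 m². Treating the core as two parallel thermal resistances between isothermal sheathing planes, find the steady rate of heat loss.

Sheathing layers in series; stud and cavity paths in parallel between them.
R_inner = 0.019/(0.149×3.53) = 0.03612 K/W
R_stud  = 0.14/(42.2×0.17×3.53) = 0.005528 K/W
R_cav   = 0.14/(0.0281×0.83×3.53) = 1.7 K/W
1/R_core = 1/R_stud + 1/R_cav → R_core = 0.00551 K/W
R_outer = 0.011/(0.146×3.53) = 0.02134 K/W
R_total = 0.06298 K/W
Q = ΔT/R_total = 32/0.06298

Q ≈ 508 W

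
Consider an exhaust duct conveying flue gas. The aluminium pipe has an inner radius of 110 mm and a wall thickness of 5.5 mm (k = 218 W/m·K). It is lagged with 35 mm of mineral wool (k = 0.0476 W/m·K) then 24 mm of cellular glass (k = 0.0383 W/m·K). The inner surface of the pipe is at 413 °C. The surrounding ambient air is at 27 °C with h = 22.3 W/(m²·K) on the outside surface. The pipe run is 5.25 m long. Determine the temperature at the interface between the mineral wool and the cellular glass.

T ≈ 191 °C

Radial resistances (cylindrical: R_cond = ln(r_o/r_i)/(2πkL), R_conv = 1/(h·2πrL)):
R_aluminium pipe wall = ln(115.5/110)/(2π×218×5.25) = 6.785×10^-6 K/W
R_mineral wool = ln(150.5/115.5)/(2π×0.0476×5.25) = 0.1686 K/W
R_cellular glass = ln(174.5/150.5)/(2π×0.0383×5.25) = 0.1171 K/W
R_outer film = 1/(h_o·2πr_oL) = 1/(22.3×2π×0.1745×5.25) = 0.00779 K/W
R_total = 0.2935 K/W
Q = ΔT/R_total = 386/0.2935
Q = 1320 W
T_interface = T_inner − Q·ΣR(inner→interface) = 413 − 1320×0.1686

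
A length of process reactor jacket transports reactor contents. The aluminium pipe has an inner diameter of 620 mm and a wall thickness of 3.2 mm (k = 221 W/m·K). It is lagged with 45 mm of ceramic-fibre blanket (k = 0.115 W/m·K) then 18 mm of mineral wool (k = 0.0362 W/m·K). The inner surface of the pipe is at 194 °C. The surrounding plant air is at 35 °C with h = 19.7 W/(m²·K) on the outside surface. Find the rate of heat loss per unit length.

q′ ≈ 376 W/m

Radial resistances (cylindrical: R_cond = ln(r_o/r_i)/(2πkL), R_conv = 1/(h·2πrL)):
R_aluminium pipe wall = ln(313.2/310)/(2π×221×1) = 7.396×10^-6 K/W
R_ceramic-fibre blanket = ln(358.2/313.2)/(2π×0.115×1) = 0.1858 K/W
R_mineral wool = ln(376.2/358.2)/(2π×0.0362×1) = 0.2156 K/W
R_outer film = 1/(h_o·2πr_oL) = 1/(19.7×2π×0.3762×1) = 0.02148 K/W
R_total = 0.4228 K/W
Q = ΔT/R_total = 159/0.4228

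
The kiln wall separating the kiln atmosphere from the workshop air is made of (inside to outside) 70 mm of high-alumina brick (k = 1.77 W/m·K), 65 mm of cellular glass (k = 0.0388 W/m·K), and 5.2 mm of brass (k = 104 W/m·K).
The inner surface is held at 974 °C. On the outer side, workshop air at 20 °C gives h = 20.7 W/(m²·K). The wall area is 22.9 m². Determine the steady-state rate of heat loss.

Treating each layer as a thermal resistance in series:
R_high-alumina brick = L/(kA) = 0.07/(1.77×22.9) = 0.001727 K/W
R_cellular glass = L/(kA) = 0.065/(0.0388×22.9) = 0.07316 K/W
R_brass = L/(kA) = 0.0052/(104×22.9) = 2.183×10^-6 K/W
R_outer film = 1/(h_o·A) = 1/(20.7×22.9) = 0.00211 K/W
R_total = 0.07699 K/W
Q = ΔT / R_total = 954 / 0.07699

Q ≈ 12400 W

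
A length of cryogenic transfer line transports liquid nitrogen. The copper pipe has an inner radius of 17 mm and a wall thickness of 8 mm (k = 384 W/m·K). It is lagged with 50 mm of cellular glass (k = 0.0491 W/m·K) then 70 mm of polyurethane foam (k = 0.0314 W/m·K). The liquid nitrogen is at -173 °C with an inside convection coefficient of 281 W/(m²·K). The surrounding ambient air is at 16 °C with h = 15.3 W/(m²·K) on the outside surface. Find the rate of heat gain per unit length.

Radial resistances (cylindrical: R_cond = ln(r_o/r_i)/(2πkL), R_conv = 1/(h·2πrL)):
R_inner film = 1/(h_i·2πr₁L) = 1/(281×2π×0.017×1) = 0.03332 K/W
R_copper pipe wall = ln(25/17)/(2π×384×1) = 1.598×10^-4 K/W
R_cellular glass = ln(75/25)/(2π×0.0491×1) = 3.561 K/W
R_polyurethane foam = ln(145/75)/(2π×0.0314×1) = 3.341 K/W
R_outer film = 1/(h_o·2πr_oL) = 1/(15.3×2π×0.145×1) = 0.07174 K/W
R_total = 7.008 K/W
Q = ΔT/R_total = 189/7.008

q′ ≈ 27 W/m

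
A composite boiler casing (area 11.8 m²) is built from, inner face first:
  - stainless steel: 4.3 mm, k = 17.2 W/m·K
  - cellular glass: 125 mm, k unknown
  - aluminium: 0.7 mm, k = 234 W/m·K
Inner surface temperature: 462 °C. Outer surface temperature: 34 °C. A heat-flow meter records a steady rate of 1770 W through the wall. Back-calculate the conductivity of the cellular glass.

k ≈ 0.0438 W/(m·K)

Model the wall as resistances in series:
R_stainless steel = L/(kA) = 0.0043/(17.2×11.8) = 2.119×10^-5 K/W
R_aluminium = L/(kA) = 0.0007/(234×11.8) = 2.535×10^-7 K/W
Sum of known resistances R_other = 2.144×10^-5 K/W
Total R = ΔT/Q = 428/1770 = 0.2418 K/W
R_cellular glass = R_total − R_other = 0.2418 K/W
k = L/(R·A) = 0.125/(0.2418×11.8)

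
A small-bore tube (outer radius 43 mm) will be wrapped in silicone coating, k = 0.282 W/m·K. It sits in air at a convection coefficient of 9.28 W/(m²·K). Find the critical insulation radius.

r_cr ≈ 30.4 mm

For a cylinder r_cr = k/h = 0.282/9.28
r_cr = 30.4 mm; since the bare radius (43 mm) is above r_cr, any added insulation will reduce heat loss.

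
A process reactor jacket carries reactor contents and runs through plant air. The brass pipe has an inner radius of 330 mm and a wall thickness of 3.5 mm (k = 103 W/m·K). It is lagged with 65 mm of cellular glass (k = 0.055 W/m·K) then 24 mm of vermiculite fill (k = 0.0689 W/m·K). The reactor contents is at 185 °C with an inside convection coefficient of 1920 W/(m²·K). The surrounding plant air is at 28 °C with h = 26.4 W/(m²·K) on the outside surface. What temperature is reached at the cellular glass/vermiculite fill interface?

Radial resistances (cylindrical: R_cond = ln(r_o/r_i)/(2πkL), R_conv = 1/(h·2πrL)):
R_inner film = 1/(h_i·2πr₁L) = 1/(1920×2π×0.33×1) = 2.512×10^-4 K/W
R_brass pipe wall = ln(333.5/330)/(2π×103×1) = 1.63×10^-5 K/W
R_cellular glass = ln(398.5/333.5)/(2π×0.055×1) = 0.5153 K/W
R_vermiculite fill = ln(422.5/398.5)/(2π×0.0689×1) = 0.1351 K/W
R_outer film = 1/(h_o·2πr_oL) = 1/(26.4×2π×0.4225×1) = 0.01427 K/W
R_total = 0.6649 K/W
Q = ΔT/R_total = 157/0.6649
Q = 236 W/m
T_interface = T_inner − Q·ΣR(inner→interface) = 185 − 236×0.5155

T ≈ 63.3 °C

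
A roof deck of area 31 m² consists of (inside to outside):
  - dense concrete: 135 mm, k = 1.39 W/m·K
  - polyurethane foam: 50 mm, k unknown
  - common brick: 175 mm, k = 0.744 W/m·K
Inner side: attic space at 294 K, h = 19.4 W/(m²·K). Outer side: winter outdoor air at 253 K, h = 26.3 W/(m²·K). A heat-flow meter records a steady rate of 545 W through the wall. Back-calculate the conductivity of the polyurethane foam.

Using the resistance-network approach (series):
R_inner film = 1/(h_i·A) = 1/(19.4×31) = 0.001663 K/W
R_dense concrete = L/(kA) = 0.135/(1.39×31) = 0.003133 K/W
R_common brick = L/(kA) = 0.175/(0.744×31) = 0.007588 K/W
R_outer film = 1/(h_o·A) = 1/(26.3×31) = 0.001227 K/W
Sum of known resistances R_other = 0.01361 K/W
Total R = ΔT/Q = 41/545 = 0.07523 K/W
R_polyurethane foam = R_total − R_other = 0.06162 K/W
k = L/(R·A) = 0.05/(0.06162×31)

k ≈ 0.0262 W/(m·K)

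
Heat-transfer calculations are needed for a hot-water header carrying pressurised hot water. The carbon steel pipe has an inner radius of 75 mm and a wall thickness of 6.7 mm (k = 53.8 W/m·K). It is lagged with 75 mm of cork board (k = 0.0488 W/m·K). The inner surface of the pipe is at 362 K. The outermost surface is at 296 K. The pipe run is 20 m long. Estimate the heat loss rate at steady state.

Q ≈ 621 W

Treating each annulus and film as a series resistance:
R_carbon steel pipe wall = ln(81.7/75)/(2π×53.8×20) = 1.266×10^-5 K/W
R_cork board = ln(156.7/81.7)/(2π×0.0488×20) = 0.1062 K/W
R_total = 0.1062 K/W
Q = ΔT/R_total = 66/0.1062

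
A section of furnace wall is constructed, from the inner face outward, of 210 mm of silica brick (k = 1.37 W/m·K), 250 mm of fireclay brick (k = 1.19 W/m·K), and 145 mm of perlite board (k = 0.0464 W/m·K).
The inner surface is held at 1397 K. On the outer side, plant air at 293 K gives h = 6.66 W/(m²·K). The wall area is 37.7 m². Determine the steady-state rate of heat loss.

Q ≈ 11400 W

Thermal resistances in series:
R_silica brick = L/(kA) = 0.21/(1.37×37.7) = 0.004066 K/W
R_fireclay brick = L/(kA) = 0.25/(1.19×37.7) = 0.005573 K/W
R_perlite board = L/(kA) = 0.145/(0.0464×37.7) = 0.08289 K/W
R_outer film = 1/(h_o·A) = 1/(6.66×37.7) = 0.003983 K/W
R_total = 0.09651 K/W
Q = ΔT / R_total = 1104 / 0.09651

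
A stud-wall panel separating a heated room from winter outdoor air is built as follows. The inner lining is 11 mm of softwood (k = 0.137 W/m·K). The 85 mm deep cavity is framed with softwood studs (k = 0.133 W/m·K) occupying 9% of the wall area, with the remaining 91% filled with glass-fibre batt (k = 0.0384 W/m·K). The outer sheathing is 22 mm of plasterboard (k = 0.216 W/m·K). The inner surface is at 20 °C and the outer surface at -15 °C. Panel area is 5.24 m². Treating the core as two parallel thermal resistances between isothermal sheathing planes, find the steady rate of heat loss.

Q ≈ 92 W

Sheathing layers in series; stud and cavity paths in parallel between them.
R_inner = 0.011/(0.137×5.24) = 0.01532 K/W
R_stud  = 0.085/(0.133×0.09×5.24) = 1.355 K/W
R_cav   = 0.085/(0.0384×0.91×5.24) = 0.4642 K/W
1/R_core = 1/R_stud + 1/R_cav → R_core = 0.3458 K/W
R_outer = 0.022/(0.216×5.24) = 0.01944 K/W
R_total = 0.3805 K/W
Q = ΔT/R_total = 35/0.3805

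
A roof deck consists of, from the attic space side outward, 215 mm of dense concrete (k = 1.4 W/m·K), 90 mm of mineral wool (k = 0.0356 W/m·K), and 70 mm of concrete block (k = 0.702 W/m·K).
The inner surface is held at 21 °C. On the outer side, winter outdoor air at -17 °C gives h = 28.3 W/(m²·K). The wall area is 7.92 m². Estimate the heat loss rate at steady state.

Using the resistance-network approach (series):
R_dense concrete = L/(kA) = 0.215/(1.4×7.92) = 0.01939 K/W
R_mineral wool = L/(kA) = 0.09/(0.0356×7.92) = 0.3192 K/W
R_concrete block = L/(kA) = 0.07/(0.702×7.92) = 0.01259 K/W
R_outer film = 1/(h_o·A) = 1/(28.3×7.92) = 0.004462 K/W
R_total = 0.3556 K/W
Q = ΔT / R_total = 38 / 0.3556

Q ≈ 107 W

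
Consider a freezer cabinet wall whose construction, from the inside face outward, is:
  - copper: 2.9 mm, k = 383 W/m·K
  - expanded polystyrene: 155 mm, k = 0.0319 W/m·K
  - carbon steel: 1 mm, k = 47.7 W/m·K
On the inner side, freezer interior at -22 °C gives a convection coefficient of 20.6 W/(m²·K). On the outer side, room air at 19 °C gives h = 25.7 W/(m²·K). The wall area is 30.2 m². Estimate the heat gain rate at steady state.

Model the wall as resistances in series:
R_inner film = 1/(h_i·A) = 1/(20.6×30.2) = 0.001607 K/W
R_copper = L/(kA) = 0.0029/(383×30.2) = 2.507×10^-7 K/W
R_expanded polystyrene = L/(kA) = 0.155/(0.0319×30.2) = 0.1609 K/W
R_carbon steel = L/(kA) = 0.001/(47.7×30.2) = 6.942×10^-7 K/W
R_outer film = 1/(h_o·A) = 1/(25.7×30.2) = 0.001288 K/W
R_total = 0.1638 K/W
Q = ΔT / R_total = 41 / 0.1638

Q ≈ 250 W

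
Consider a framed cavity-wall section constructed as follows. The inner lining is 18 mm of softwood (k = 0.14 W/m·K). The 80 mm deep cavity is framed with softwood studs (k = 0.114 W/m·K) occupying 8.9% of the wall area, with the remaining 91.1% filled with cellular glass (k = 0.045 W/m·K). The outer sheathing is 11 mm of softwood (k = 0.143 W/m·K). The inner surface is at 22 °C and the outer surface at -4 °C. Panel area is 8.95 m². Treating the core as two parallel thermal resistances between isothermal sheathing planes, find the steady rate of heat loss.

Sheathing layers in series; stud and cavity paths in parallel between them.
R_inner = 0.018/(0.14×8.95) = 0.01437 K/W
R_stud  = 0.08/(0.114×0.089×8.95) = 0.881 K/W
R_cav   = 0.08/(0.045×0.911×8.95) = 0.218 K/W
1/R_core = 1/R_stud + 1/R_cav → R_core = 0.1748 K/W
R_outer = 0.011/(0.143×8.95) = 0.008595 K/W
R_total = 0.1977 K/W
Q = ΔT/R_total = 26/0.1977

Q ≈ 131 W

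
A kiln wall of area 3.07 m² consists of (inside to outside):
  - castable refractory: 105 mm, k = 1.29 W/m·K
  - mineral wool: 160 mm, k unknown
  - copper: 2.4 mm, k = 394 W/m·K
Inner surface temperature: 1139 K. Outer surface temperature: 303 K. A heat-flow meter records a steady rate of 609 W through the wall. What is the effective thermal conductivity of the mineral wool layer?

k ≈ 0.0387 W/(m·K)

Treating each layer as a thermal resistance in series:
R_castable refractory = L/(kA) = 0.105/(1.29×3.07) = 0.02651 K/W
R_copper = L/(kA) = 0.0024/(394×3.07) = 1.984×10^-6 K/W
Sum of known resistances R_other = 0.02652 K/W
Total R = ΔT/Q = 836/609 = 1.373 K/W
R_mineral wool = R_total − R_other = 1.346 K/W
k = L/(R·A) = 0.16/(1.346×3.07)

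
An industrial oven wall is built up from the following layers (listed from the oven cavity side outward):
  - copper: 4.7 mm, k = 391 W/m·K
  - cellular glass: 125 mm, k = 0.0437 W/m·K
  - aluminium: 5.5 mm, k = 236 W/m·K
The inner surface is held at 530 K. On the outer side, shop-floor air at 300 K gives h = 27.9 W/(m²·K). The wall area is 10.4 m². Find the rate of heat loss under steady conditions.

Q ≈ 826 W

Model the wall as resistances in series:
R_copper = L/(kA) = 0.0047/(391×10.4) = 1.156×10^-6 K/W
R_cellular glass = L/(kA) = 0.125/(0.0437×10.4) = 0.275 K/W
R_aluminium = L/(kA) = 0.0055/(236×10.4) = 2.241×10^-6 K/W
R_outer film = 1/(h_o·A) = 1/(27.9×10.4) = 0.003446 K/W
R_total = 0.2785 K/W
Q = ΔT / R_total = 230 / 0.2785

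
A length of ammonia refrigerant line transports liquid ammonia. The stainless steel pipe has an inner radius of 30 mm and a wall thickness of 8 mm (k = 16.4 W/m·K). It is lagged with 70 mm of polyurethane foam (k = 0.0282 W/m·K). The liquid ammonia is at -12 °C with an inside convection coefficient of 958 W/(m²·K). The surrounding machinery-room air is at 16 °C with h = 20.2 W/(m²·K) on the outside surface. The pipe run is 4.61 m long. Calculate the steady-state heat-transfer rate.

Treating each annulus and film as a series resistance:
R_inner film = 1/(h_i·2πr₁L) = 1/(958×2π×0.03×4.61) = 0.001201 K/W
R_stainless steel pipe wall = ln(38/30)/(2π×16.4×4.61) = 4.976×10^-4 K/W
R_polyurethane foam = ln(108/38)/(2π×0.0282×4.61) = 1.279 K/W
R_outer film = 1/(h_o·2πr_oL) = 1/(20.2×2π×0.108×4.61) = 0.01583 K/W
R_total = 1.296 K/W
Q = ΔT/R_total = 28/1.296

Q ≈ 21.6 W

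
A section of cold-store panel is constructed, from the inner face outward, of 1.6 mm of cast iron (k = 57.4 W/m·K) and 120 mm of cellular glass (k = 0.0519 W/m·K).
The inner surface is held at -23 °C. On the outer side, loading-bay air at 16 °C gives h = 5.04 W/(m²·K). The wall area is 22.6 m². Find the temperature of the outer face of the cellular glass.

Using the resistance-network approach (series):
R_cast iron = L/(kA) = 0.0016/(57.4×22.6) = 1.233×10^-6 K/W
R_cellular glass = L/(kA) = 0.12/(0.0519×22.6) = 0.1023 K/W
R_outer film = 1/(h_o·A) = 1/(5.04×22.6) = 0.008779 K/W
R_total = 0.1111 K/W;  Q = ΔT/R_total = 39/0.1111 = 351.1 W
T_interface = T_inner + Q·ΣR(inner→interface) = -23 + 351×0.1023

T ≈ 12.9 °C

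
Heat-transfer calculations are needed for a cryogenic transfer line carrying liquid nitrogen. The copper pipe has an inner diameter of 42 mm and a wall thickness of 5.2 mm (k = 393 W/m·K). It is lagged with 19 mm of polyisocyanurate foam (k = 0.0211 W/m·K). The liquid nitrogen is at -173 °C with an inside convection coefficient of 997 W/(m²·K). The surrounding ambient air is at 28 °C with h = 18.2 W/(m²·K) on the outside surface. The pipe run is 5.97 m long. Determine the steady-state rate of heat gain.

Q ≈ 278 W

Cylindrical conduction, so R = ln(r₂/r₁)/(2πkL) per layer, in series:
R_inner film = 1/(h_i·2πr₁L) = 1/(997×2π×0.021×5.97) = 0.001273 K/W
R_copper pipe wall = ln(26.2/21)/(2π×393×5.97) = 1.501×10^-5 K/W
R_polyisocyanurate foam = ln(45.2/26.2)/(2π×0.0211×5.97) = 0.689 K/W
R_outer film = 1/(h_o·2πr_oL) = 1/(18.2×2π×0.0452×5.97) = 0.03241 K/W
R_total = 0.7227 K/W
Q = ΔT/R_total = 201/0.7227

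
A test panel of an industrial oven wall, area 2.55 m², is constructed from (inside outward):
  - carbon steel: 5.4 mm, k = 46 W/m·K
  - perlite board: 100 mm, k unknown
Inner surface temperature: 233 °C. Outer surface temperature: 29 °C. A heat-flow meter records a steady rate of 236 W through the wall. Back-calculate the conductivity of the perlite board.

k ≈ 0.0454 W/(m·K)

Model the wall as resistances in series:
R_carbon steel = L/(kA) = 0.0054/(46×2.55) = 4.604×10^-5 K/W
Sum of known resistances R_other = 4.604×10^-5 K/W
Total R = ΔT/Q = 204/236 = 0.8644 K/W
R_perlite board = R_total − R_other = 0.8644 K/W
k = L/(R·A) = 0.1/(0.8644×2.55)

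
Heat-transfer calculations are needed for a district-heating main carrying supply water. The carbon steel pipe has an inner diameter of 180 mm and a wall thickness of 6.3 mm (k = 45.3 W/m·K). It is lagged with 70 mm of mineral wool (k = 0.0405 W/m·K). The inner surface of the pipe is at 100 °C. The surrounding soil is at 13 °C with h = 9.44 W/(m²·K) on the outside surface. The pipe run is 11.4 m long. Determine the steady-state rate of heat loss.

Q ≈ 441 W

For a radial system each layer contributes R = ln(r_out/r_in)/(2πkL); films add R = 1/(hA).
R_carbon steel pipe wall = ln(96.3/90)/(2π×45.3×11.4) = 2.085×10^-5 K/W
R_mineral wool = ln(166.3/96.3)/(2π×0.0405×11.4) = 0.1883 K/W
R_outer film = 1/(h_o·2πr_oL) = 1/(9.44×2π×0.1663×11.4) = 0.008893 K/W
R_total = 0.1972 K/W
Q = ΔT/R_total = 87/0.1972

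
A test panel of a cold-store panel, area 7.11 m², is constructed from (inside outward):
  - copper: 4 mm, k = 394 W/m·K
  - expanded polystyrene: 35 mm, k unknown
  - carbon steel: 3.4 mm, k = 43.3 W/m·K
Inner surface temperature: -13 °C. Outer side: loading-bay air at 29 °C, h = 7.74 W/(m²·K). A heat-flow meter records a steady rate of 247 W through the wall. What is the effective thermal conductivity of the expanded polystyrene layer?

k ≈ 0.0324 W/(m·K)

Thermal resistances in series:
R_copper = L/(kA) = 0.004/(394×7.11) = 1.428×10^-6 K/W
R_carbon steel = L/(kA) = 0.0034/(43.3×7.11) = 1.104×10^-5 K/W
R_outer film = 1/(h_o·A) = 1/(7.74×7.11) = 0.01817 K/W
Sum of known resistances R_other = 0.01818 K/W
Total R = ΔT/Q = 42/247 = 0.17 K/W
R_expanded polystyrene = R_total − R_other = 0.1519 K/W
k = L/(R·A) = 0.035/(0.1519×7.11)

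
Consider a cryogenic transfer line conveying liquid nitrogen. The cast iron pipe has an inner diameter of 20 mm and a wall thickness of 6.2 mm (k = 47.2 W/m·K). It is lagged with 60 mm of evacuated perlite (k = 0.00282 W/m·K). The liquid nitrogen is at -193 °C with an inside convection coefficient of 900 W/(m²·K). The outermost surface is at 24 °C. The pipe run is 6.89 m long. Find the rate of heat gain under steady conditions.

Q ≈ 17.1 W

Per-layer cylindrical resistances, series-summed:
R_inner film = 1/(h_i·2πr₁L) = 1/(900×2π×0.01×6.89) = 0.002567 K/W
R_cast iron pipe wall = ln(16.2/10)/(2π×47.2×6.89) = 2.361×10^-4 K/W
R_evacuated perlite = ln(76.2/16.2)/(2π×0.00282×6.89) = 12.68 K/W
R_total = 12.69 K/W
Q = ΔT/R_total = 217/12.69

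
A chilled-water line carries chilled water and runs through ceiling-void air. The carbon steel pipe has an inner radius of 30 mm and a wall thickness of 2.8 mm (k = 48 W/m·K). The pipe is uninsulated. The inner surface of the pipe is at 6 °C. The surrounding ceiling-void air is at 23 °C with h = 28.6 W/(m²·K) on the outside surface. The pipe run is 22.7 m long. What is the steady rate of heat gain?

Q ≈ 2270 W

For a radial system each layer contributes R = ln(r_out/r_in)/(2πkL); films add R = 1/(hA).
R_carbon steel pipe wall = ln(32.8/30)/(2π×48×22.7) = 1.303×10^-5 K/W
R_outer film = 1/(h_o·2πr_oL) = 1/(28.6×2π×0.0328×22.7) = 0.007474 K/W
R_total = 0.007487 K/W
Q = ΔT/R_total = 17/0.007487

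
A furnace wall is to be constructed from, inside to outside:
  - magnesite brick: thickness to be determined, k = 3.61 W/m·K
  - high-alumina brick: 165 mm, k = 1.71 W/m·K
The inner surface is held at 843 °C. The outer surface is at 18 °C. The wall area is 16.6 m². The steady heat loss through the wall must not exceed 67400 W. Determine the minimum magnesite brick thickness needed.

Model the wall as resistances in series:
R_high-alumina brick = L/(kA) = 0.165/(1.71×16.6) = 0.005813 K/W
Sum of the known resistances R_other = 0.005813 K/W
Required total resistance R_tot = ΔT/Q_allow = 825/67400 = 0.01224 K/W
R_magnesite brick = R_tot − R_other = 0.006428 K/W
L = R·k·A = 0.006428×3.61×16.6

L ≈ 385 mm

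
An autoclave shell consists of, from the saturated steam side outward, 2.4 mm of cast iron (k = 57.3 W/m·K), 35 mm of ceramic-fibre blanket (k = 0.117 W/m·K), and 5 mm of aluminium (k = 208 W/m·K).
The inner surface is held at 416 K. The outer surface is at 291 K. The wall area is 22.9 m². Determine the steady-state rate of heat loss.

Treating each layer as a thermal resistance in series:
R_cast iron = L/(kA) = 0.0024/(57.3×22.9) = 1.829×10^-6 K/W
R_ceramic-fibre blanket = L/(kA) = 0.035/(0.117×22.9) = 0.01306 K/W
R_aluminium = L/(kA) = 0.005/(208×22.9) = 1.05×10^-6 K/W
R_total = 0.01307 K/W
Q = ΔT / R_total = 125 / 0.01307

Q ≈ 9570 W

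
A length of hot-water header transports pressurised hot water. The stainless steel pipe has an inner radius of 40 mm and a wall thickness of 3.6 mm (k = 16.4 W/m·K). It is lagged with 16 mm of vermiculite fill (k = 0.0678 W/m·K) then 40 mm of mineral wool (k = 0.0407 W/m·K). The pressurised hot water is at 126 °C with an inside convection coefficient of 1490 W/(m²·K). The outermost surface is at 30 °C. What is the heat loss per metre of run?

q′ ≈ 35 W/m

Cylindrical conduction, so R = ln(r₂/r₁)/(2πkL) per layer, in series:
R_inner film = 1/(h_i·2πr₁L) = 1/(1490×2π×0.04×1) = 0.00267 K/W
R_stainless steel pipe wall = ln(43.6/40)/(2π×16.4×1) = 8.363×10^-4 K/W
R_vermiculite fill = ln(59.6/43.6)/(2π×0.0678×1) = 0.7338 K/W
R_mineral wool = ln(99.6/59.6)/(2π×0.0407×1) = 2.008 K/W
R_total = 2.745 K/W
Q = ΔT/R_total = 96/2.745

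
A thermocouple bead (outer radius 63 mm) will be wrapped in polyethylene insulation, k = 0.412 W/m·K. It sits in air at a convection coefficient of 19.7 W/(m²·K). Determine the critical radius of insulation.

For a sphere r_cr = 2k/h = 2×0.412/19.7
r_cr = 41.8 mm; since the bare radius (63 mm) is above r_cr, any added insulation will reduce heat loss.

r_cr ≈ 41.8 mm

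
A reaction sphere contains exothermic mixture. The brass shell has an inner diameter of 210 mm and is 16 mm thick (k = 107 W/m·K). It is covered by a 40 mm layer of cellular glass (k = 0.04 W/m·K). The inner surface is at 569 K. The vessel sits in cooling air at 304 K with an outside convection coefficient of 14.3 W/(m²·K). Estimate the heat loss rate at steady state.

Q ≈ 61.6 W

For a spherical shell R = (1/r₁ − 1/r₂)/(4πk); film R = 1/(h·4πr²). In series:
R_brass shell = (1/0.105 − 1/0.121)/(4π×107) = 9.366×10^-4 K/W
R_cellular glass = (1/0.121 − 1/0.161)/(4π×0.04) = 4.085 K/W
R_outer film = 1/(h·4πr_o²) = 1/(14.3×4π×0.161²) = 0.2147 K/W
R_total = 4.3 K/W
Q = ΔT/R_total = 265/4.3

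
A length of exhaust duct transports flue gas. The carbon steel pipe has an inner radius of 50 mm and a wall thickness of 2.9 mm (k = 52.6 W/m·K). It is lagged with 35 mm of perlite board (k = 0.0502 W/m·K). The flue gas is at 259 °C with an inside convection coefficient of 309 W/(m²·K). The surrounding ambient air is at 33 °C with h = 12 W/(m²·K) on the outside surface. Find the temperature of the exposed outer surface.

T ≈ 52.3 °C

For a radial system each layer contributes R = ln(r_out/r_in)/(2πkL); films add R = 1/(hA).
R_inner film = 1/(h_i·2πr₁L) = 1/(309×2π×0.05×1) = 0.0103 K/W
R_carbon steel pipe wall = ln(52.9/50)/(2π×52.6×1) = 1.706×10^-4 K/W
R_perlite board = ln(87.9/52.9)/(2π×0.0502×1) = 1.61 K/W
R_outer film = 1/(h_o·2πr_oL) = 1/(12×2π×0.0879×1) = 0.1509 K/W
R_total = 1.771 K/W
Q = ΔT/R_total = 226/1.771
Q = 128 W/m
T_interface = T_inner − Q·ΣR(inner→interface) = 259 − 128×1.62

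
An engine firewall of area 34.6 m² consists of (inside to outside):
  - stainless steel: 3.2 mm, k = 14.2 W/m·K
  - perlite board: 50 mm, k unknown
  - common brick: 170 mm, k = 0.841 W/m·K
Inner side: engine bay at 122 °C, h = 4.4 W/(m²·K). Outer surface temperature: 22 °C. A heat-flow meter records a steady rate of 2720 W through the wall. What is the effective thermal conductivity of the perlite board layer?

Model the wall as resistances in series:
R_inner film = 1/(h_i·A) = 1/(4.4×34.6) = 0.006569 K/W
R_stainless steel = L/(kA) = 0.0032/(14.2×34.6) = 6.513×10^-6 K/W
R_common brick = L/(kA) = 0.17/(0.841×34.6) = 0.005842 K/W
Sum of known resistances R_other = 0.01242 K/W
Total R = ΔT/Q = 100/2720 = 0.03676 K/W
R_perlite board = R_total − R_other = 0.02435 K/W
k = L/(R·A) = 0.05/(0.02435×34.6)

k ≈ 0.0594 W/(m·K)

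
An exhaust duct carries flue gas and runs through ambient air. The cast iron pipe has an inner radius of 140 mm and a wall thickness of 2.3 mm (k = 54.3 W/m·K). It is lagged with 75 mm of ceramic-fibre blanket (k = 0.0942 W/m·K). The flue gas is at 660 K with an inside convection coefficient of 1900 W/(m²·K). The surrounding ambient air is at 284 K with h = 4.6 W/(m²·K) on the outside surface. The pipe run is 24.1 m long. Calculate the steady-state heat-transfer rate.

Cylindrical conduction, so R = ln(r₂/r₁)/(2πkL) per layer, in series:
R_inner film = 1/(h_i·2πr₁L) = 1/(1900×2π×0.14×24.1) = 2.483×10^-5 K/W
R_cast iron pipe wall = ln(142.3/140)/(2π×54.3×24.1) = 1.982×10^-6 K/W
R_ceramic-fibre blanket = ln(217.3/142.3)/(2π×0.0942×24.1) = 0.02968 K/W
R_outer film = 1/(h_o·2πr_oL) = 1/(4.6×2π×0.2173×24.1) = 0.006607 K/W
R_total = 0.03631 K/W
Q = ΔT/R_total = 376/0.03631

Q ≈ 10400 W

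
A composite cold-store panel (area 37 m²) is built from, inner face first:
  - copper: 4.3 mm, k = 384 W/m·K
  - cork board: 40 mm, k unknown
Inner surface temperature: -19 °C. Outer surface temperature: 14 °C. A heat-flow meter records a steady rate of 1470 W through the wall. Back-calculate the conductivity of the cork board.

Model the wall as resistances in series:
R_copper = L/(kA) = 0.0043/(384×37) = 3.026×10^-7 K/W
Sum of known resistances R_other = 3.026×10^-7 K/W
Total R = ΔT/Q = 33/1470 = 0.02245 K/W
R_cork board = R_total − R_other = 0.02245 K/W
k = L/(R·A) = 0.04/(0.02245×37)

k ≈ 0.0482 W/(m·K)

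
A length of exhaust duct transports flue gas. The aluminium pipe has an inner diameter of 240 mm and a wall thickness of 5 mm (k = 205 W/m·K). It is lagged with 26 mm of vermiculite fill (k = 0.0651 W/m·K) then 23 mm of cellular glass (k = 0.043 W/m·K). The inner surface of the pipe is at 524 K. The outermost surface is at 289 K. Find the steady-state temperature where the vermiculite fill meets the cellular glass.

T ≈ 414 K

Cylindrical conduction, so R = ln(r₂/r₁)/(2πkL) per layer, in series:
R_aluminium pipe wall = ln(125/120)/(2π×205×1) = 3.169×10^-5 K/W
R_vermiculite fill = ln(151/125)/(2π×0.0651×1) = 0.462 K/W
R_cellular glass = ln(174/151)/(2π×0.043×1) = 0.5248 K/W
R_total = 0.9868 K/W
Q = ΔT/R_total = 235/0.9868
Q = 238 W/m
T_interface = T_inner − Q·ΣR(inner→interface) = 524 − 238×0.462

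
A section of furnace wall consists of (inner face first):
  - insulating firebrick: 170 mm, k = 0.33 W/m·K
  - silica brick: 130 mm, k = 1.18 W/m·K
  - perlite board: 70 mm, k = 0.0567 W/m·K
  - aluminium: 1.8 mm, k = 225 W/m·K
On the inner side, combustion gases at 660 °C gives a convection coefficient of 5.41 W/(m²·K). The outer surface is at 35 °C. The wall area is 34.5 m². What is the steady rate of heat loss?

Q ≈ 10500 W

Thermal resistances in series:
R_inner film = 1/(h_i·A) = 1/(5.41×34.5) = 0.005358 K/W
R_insulating firebrick = L/(kA) = 0.17/(0.33×34.5) = 0.01493 K/W
R_silica brick = L/(kA) = 0.13/(1.18×34.5) = 0.003193 K/W
R_perlite board = L/(kA) = 0.07/(0.0567×34.5) = 0.03578 K/W
R_aluminium = L/(kA) = 0.0018/(225×34.5) = 2.319×10^-7 K/W
R_total = 0.05927 K/W
Q = ΔT / R_total = 625 / 0.05927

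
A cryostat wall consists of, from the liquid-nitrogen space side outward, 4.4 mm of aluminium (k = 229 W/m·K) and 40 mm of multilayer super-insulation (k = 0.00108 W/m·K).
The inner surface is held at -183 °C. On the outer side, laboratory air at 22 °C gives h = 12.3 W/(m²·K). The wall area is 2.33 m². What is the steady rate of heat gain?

Using the resistance-network approach (series):
R_aluminium = L/(kA) = 0.0044/(229×2.33) = 8.246×10^-6 K/W
R_multilayer super-insulation = L/(kA) = 0.04/(0.00108×2.33) = 15.9 K/W
R_outer film = 1/(h_o·A) = 1/(12.3×2.33) = 0.03489 K/W
R_total = 15.93 K/W
Q = ΔT / R_total = 205 / 15.93

Q ≈ 12.9 W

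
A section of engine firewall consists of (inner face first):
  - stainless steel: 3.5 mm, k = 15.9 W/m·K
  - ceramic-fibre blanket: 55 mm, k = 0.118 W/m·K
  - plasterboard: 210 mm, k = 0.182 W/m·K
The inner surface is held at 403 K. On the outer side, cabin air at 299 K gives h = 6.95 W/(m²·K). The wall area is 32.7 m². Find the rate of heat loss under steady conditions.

Q ≈ 1930 W

Treating each layer as a thermal resistance in series:
R_stainless steel = L/(kA) = 0.0035/(15.9×32.7) = 6.732×10^-6 K/W
R_ceramic-fibre blanket = L/(kA) = 0.055/(0.118×32.7) = 0.01425 K/W
R_plasterboard = L/(kA) = 0.21/(0.182×32.7) = 0.03529 K/W
R_outer film = 1/(h_o·A) = 1/(6.95×32.7) = 0.0044 K/W
R_total = 0.05395 K/W
Q = ΔT / R_total = 104 / 0.05395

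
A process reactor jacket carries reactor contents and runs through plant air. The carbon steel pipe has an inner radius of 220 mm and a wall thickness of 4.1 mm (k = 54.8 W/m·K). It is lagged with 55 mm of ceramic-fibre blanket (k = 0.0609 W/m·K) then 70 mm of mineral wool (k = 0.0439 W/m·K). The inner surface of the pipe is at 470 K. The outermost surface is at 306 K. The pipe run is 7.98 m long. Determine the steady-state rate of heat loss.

Per-layer cylindrical resistances, series-summed:
R_carbon steel pipe wall = ln(224.1/220)/(2π×54.8×7.98) = 6.72×10^-6 K/W
R_ceramic-fibre blanket = ln(279.1/224.1)/(2π×0.0609×7.98) = 0.07188 K/W
R_mineral wool = ln(349.1/279.1)/(2π×0.0439×7.98) = 0.1017 K/W
R_total = 0.1736 K/W
Q = ΔT/R_total = 164/0.1736

Q ≈ 945 W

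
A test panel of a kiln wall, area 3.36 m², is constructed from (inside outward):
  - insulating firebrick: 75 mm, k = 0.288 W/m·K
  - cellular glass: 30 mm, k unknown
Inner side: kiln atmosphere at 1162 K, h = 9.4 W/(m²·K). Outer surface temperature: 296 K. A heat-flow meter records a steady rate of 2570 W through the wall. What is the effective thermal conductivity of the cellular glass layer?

k ≈ 0.0392 W/(m·K)

Thermal resistances in series:
R_inner film = 1/(h_i·A) = 1/(9.4×3.36) = 0.03166 K/W
R_insulating firebrick = L/(kA) = 0.075/(0.288×3.36) = 0.0775 K/W
Sum of known resistances R_other = 0.1092 K/W
Total R = ΔT/Q = 866/2570 = 0.337 K/W
R_cellular glass = R_total − R_other = 0.2278 K/W
k = L/(R·A) = 0.03/(0.2278×3.36)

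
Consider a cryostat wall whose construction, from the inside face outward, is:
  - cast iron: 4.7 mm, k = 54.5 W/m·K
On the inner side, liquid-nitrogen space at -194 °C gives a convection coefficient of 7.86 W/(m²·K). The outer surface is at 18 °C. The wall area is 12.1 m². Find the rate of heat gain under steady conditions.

Q ≈ 20100 W

Treating each layer as a thermal resistance in series:
R_inner film = 1/(h_i·A) = 1/(7.86×12.1) = 0.01051 K/W
R_cast iron = L/(kA) = 0.0047/(54.5×12.1) = 7.127×10^-6 K/W
R_total = 0.01052 K/W
Q = ΔT / R_total = 212 / 0.01052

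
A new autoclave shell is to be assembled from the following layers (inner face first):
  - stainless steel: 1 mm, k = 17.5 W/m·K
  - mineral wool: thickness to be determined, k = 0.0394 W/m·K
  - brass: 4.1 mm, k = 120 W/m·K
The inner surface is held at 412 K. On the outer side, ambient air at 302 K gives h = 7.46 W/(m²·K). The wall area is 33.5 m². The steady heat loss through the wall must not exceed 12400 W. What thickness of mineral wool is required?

Series thermal resistances:
R_stainless steel = L/(kA) = 0.001/(17.5×33.5) = 1.706×10^-6 K/W
R_brass = L/(kA) = 0.0041/(120×33.5) = 1.02×10^-6 K/W
R_outer film = 1/(h_o·A) = 1/(7.46×33.5) = 0.004001 K/W
Sum of the known resistances R_other = 0.004004 K/W
Required total resistance R_tot = ΔT/Q_allow = 110/12400 = 0.008871 K/W
R_mineral wool = R_tot − R_other = 0.004867 K/W
L = R·k·A = 0.004867×0.0394×33.5

L ≈ 6.42 mm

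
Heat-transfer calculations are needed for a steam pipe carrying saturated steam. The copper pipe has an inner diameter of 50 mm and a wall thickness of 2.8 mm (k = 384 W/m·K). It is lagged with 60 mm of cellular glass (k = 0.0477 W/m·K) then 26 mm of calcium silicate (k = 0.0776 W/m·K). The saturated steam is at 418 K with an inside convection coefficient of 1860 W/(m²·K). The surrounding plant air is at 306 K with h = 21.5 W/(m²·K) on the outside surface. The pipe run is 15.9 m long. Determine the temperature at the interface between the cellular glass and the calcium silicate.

Treating each annulus and film as a series resistance:
R_inner film = 1/(h_i·2πr₁L) = 1/(1860×2π×0.025×15.9) = 2.153×10^-4 K/W
R_copper pipe wall = ln(27.8/25)/(2π×384×15.9) = 2.767×10^-6 K/W
R_cellular glass = ln(87.8/27.8)/(2π×0.0477×15.9) = 0.2413 K/W
R_calcium silicate = ln(113.8/87.8)/(2π×0.0776×15.9) = 0.03346 K/W
R_outer film = 1/(h_o·2πr_oL) = 1/(21.5×2π×0.1138×15.9) = 0.004091 K/W
R_total = 0.2791 K/W
Q = ΔT/R_total = 112/0.2791
Q = 401 W
T_interface = T_inner − Q·ΣR(inner→interface) = 418 − 401×0.2415

T ≈ 321 K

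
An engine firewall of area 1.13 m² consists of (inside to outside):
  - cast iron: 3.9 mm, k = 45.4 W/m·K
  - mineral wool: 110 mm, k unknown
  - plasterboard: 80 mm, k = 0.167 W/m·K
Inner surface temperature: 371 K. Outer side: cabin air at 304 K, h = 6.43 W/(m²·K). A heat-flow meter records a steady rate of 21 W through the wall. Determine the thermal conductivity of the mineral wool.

Treating each layer as a thermal resistance in series:
R_cast iron = L/(kA) = 0.0039/(45.4×1.13) = 7.602×10^-5 K/W
R_plasterboard = L/(kA) = 0.08/(0.167×1.13) = 0.4239 K/W
R_outer film = 1/(h_o·A) = 1/(6.43×1.13) = 0.1376 K/W
Sum of known resistances R_other = 0.5616 K/W
Total R = ΔT/Q = 67/21 = 3.19 K/W
R_mineral wool = R_total − R_other = 2.629 K/W
k = L/(R·A) = 0.11/(2.629×1.13)

k ≈ 0.037 W/(m·K)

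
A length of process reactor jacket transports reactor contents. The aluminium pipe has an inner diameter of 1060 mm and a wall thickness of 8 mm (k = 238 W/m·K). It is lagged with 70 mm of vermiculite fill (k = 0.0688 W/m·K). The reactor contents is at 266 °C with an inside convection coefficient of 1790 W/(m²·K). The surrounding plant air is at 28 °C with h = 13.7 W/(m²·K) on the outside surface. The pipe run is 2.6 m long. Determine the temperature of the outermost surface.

Radial resistances (cylindrical: R_cond = ln(r_o/r_i)/(2πkL), R_conv = 1/(h·2πrL)):
R_inner film = 1/(h_i·2πr₁L) = 1/(1790×2π×0.53×2.6) = 6.452×10^-5 K/W
R_aluminium pipe wall = ln(538/530)/(2π×238×2.6) = 3.853×10^-6 K/W
R_vermiculite fill = ln(608/538)/(2π×0.0688×2.6) = 0.1088 K/W
R_outer film = 1/(h_o·2πr_oL) = 1/(13.7×2π×0.608×2.6) = 0.007349 K/W
R_total = 0.1162 K/W
Q = ΔT/R_total = 238/0.1162
Q = 2050 W
T_interface = T_inner − Q·ΣR(inner→interface) = 266 − 2050×0.1089

T ≈ 43 °C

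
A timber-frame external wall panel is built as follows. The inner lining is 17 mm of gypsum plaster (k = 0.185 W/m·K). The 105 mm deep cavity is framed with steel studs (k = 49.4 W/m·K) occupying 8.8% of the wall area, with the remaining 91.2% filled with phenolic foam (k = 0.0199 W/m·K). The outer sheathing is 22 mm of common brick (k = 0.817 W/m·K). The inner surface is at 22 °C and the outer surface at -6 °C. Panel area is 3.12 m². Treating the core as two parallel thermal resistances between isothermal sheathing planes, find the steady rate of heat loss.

Q ≈ 611 W

Sheathing layers in series; stud and cavity paths in parallel between them.
R_inner = 0.017/(0.185×3.12) = 0.02945 K/W
R_stud  = 0.105/(49.4×0.088×3.12) = 0.007741 K/W
R_cav   = 0.105/(0.0199×0.912×3.12) = 1.854 K/W
1/R_core = 1/R_stud + 1/R_cav → R_core = 0.007709 K/W
R_outer = 0.022/(0.817×3.12) = 0.008631 K/W
R_total = 0.04579 K/W
Q = ΔT/R_total = 28/0.04579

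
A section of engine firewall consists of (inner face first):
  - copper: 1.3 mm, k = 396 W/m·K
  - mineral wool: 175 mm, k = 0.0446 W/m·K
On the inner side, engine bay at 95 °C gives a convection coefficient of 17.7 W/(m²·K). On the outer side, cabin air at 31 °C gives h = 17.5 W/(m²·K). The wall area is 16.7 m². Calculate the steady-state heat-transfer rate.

Model the wall as resistances in series:
R_inner film = 1/(h_i·A) = 1/(17.7×16.7) = 0.003383 K/W
R_copper = L/(kA) = 0.0013/(396×16.7) = 1.966×10^-7 K/W
R_mineral wool = L/(kA) = 0.175/(0.0446×16.7) = 0.235 K/W
R_outer film = 1/(h_o·A) = 1/(17.5×16.7) = 0.003422 K/W
R_total = 0.2418 K/W
Q = ΔT / R_total = 64 / 0.2418

Q ≈ 265 W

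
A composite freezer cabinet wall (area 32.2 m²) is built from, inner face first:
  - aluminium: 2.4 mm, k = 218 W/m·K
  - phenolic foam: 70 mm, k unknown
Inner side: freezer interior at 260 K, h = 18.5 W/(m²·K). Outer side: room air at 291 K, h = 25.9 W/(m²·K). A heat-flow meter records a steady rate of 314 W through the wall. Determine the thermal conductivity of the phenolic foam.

k ≈ 0.0227 W/(m·K)

Using the resistance-network approach (series):
R_inner film = 1/(h_i·A) = 1/(18.5×32.2) = 0.001679 K/W
R_aluminium = L/(kA) = 0.0024/(218×32.2) = 3.419×10^-7 K/W
R_outer film = 1/(h_o·A) = 1/(25.9×32.2) = 0.001199 K/W
Sum of known resistances R_other = 0.002878 K/W
Total R = ΔT/Q = 31/314 = 0.09873 K/W
R_phenolic foam = R_total − R_other = 0.09585 K/W
k = L/(R·A) = 0.07/(0.09585×32.2)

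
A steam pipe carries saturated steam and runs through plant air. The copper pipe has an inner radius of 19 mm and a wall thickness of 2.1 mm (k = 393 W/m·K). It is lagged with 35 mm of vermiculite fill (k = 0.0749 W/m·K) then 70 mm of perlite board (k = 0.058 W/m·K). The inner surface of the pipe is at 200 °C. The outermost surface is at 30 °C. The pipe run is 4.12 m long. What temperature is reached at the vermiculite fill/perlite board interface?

T ≈ 118 °C

Per-layer cylindrical resistances, series-summed:
R_copper pipe wall = ln(21.1/19)/(2π×393×4.12) = 1.03×10^-5 K/W
R_vermiculite fill = ln(56.1/21.1)/(2π×0.0749×4.12) = 0.5043 K/W
R_perlite board = ln(126.1/56.1)/(2π×0.058×4.12) = 0.5394 K/W
R_total = 1.044 K/W
Q = ΔT/R_total = 170/1.044
Q = 163 W
T_interface = T_inner − Q·ΣR(inner→interface) = 200 − 163×0.5043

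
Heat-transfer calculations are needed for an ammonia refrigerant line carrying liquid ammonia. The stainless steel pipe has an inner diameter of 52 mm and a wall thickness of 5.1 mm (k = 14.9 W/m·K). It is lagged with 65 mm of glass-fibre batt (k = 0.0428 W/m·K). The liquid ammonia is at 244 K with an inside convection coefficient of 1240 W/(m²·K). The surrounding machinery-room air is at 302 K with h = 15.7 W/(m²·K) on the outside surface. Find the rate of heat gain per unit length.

Treating each annulus and film as a series resistance:
R_inner film = 1/(h_i·2πr₁L) = 1/(1240×2π×0.026×1) = 0.004937 K/W
R_stainless steel pipe wall = ln(31.1/26)/(2π×14.9×1) = 0.001913 K/W
R_glass-fibre batt = ln(96.1/31.1)/(2π×0.0428×1) = 4.195 K/W
R_outer film = 1/(h_o·2πr_oL) = 1/(15.7×2π×0.0961×1) = 0.1055 K/W
R_total = 4.308 K/W
Q = ΔT/R_total = 58/4.308

q′ ≈ 13.5 W/m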